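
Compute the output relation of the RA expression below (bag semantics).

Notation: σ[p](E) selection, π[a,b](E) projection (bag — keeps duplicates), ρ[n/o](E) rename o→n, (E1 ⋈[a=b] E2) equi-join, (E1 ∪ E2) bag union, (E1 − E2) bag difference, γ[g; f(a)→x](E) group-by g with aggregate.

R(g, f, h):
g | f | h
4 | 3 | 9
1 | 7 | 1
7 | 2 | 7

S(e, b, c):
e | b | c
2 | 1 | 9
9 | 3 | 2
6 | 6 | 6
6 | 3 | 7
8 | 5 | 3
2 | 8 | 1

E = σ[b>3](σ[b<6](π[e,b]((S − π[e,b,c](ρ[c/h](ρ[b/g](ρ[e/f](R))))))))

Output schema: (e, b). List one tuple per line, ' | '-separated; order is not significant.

Stepwise |·|:
  S → 6
  R → 3
  ρ[e/f](R) → 3
  ρ[b/g](ρ[e/f](R)) → 3
  ρ[c/h](ρ[b/g](ρ[e/f](R))) → 3
  π[e,b,c](ρ[c/h](ρ[b/g](ρ[e/f](R)))) → 3
  (S − π[e,b,c](ρ[c/h](ρ[b/g](ρ[e/f](R))))) → 6
  π[e,b]((S − π[e,b,c](ρ[c/h](ρ[b/g](ρ[e/f](R)))))) → 6
  σ[b<6](π[e,b]((S − π[e,b,c](ρ[c/h](ρ[b/g](ρ[e/f](R))))))) → 4
  σ[b>3](σ[b<6](π[e,b]((S − π[e,b,c](ρ[c/h](ρ[b/g](ρ[e/f](R)))))))) → 1

== RESULT ==
e | b
8 | 5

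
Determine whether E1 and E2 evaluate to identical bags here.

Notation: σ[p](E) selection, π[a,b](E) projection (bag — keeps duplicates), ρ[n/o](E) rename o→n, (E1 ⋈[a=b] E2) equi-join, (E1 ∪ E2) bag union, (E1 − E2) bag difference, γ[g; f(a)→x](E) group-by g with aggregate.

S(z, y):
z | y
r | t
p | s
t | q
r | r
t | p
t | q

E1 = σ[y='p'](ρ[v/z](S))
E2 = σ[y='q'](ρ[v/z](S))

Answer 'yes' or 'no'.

E1 per-node cardinality:
  S → 6
  ρ[v/z](S) → 6
  σ[y='p'](ρ[v/z](S)) → 1
E2 per-node cardinality:
  S → 6
  ρ[v/z](S) → 6
  σ[y='q'](ρ[v/z](S)) → 2

E1 result:
v | y
t | p
E2 result:
v | y
t | q
t | q
Witness: ('t', 'p') appears 1× in E1 but 0× in E2.

no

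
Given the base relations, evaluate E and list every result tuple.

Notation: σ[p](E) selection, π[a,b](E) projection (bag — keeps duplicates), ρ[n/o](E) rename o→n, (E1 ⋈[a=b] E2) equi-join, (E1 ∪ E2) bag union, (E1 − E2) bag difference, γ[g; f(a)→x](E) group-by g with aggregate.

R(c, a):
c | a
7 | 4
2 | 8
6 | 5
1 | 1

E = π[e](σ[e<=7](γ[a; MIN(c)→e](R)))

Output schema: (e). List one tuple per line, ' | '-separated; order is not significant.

Subexpression sizes:
  R → 4
  γ[a; MIN(c)→e](R) → 4
  σ[e<=7](γ[a; MIN(c)→e](R)) → 4
  π[e](σ[e<=7](γ[a; MIN(c)→e](R))) → 4

== RESULT ==
e
1
2
6
7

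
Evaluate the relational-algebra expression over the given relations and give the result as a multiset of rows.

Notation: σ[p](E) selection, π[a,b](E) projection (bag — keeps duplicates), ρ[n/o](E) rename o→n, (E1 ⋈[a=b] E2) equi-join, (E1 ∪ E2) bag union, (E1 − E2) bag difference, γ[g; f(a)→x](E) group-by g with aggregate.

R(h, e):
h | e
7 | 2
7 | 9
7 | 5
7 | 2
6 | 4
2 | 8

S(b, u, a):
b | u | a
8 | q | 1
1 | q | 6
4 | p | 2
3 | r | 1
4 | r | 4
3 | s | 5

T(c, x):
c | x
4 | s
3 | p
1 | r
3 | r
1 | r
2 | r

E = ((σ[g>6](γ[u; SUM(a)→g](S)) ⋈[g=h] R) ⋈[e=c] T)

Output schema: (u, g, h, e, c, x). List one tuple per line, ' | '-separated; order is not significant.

Row counts bottom-up:
  S → 6
  γ[u; SUM(a)→g](S) → 4
  σ[g>6](γ[u; SUM(a)→g](S)) → 1
  R → 6
  (σ[g>6](γ[u; SUM(a)→g](S)) ⋈[g=h] R) → 4
  T → 6
  ((σ[g>6](γ[u; SUM(a)→g](S)) ⋈[g=h] R) ⋈[e=c] T) → 2

== RESULT ==
u | g | h | e | c | x
q | 7 | 7 | 2 | 2 | r
q | 7 | 7 | 2 | 2 | r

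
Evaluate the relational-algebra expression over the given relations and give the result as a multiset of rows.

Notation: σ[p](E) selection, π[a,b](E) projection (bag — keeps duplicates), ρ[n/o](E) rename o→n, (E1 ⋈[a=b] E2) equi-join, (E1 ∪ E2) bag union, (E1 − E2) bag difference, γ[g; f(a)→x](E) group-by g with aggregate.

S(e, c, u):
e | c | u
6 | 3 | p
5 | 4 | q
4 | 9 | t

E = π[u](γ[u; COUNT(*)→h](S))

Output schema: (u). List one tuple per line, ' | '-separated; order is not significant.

Subexpression sizes:
  S → 3
  γ[u; COUNT(*)→h](S) → 3
  π[u](γ[u; COUNT(*)→h](S)) → 3

== RESULT ==
u
p
q
t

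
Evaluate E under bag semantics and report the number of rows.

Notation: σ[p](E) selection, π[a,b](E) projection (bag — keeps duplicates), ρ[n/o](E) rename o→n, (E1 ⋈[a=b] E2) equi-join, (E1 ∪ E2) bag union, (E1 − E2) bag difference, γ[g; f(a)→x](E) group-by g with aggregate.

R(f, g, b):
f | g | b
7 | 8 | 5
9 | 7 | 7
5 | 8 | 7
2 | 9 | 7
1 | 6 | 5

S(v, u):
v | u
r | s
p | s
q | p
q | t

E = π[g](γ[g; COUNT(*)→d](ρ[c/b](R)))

Subexpression sizes:
  R → 5
  ρ[c/b](R) → 5
  γ[g; COUNT(*)→d](ρ[c/b](R)) → 4
  π[g](γ[g; COUNT(*)→d](ρ[c/b](R))) → 4

|E| = 4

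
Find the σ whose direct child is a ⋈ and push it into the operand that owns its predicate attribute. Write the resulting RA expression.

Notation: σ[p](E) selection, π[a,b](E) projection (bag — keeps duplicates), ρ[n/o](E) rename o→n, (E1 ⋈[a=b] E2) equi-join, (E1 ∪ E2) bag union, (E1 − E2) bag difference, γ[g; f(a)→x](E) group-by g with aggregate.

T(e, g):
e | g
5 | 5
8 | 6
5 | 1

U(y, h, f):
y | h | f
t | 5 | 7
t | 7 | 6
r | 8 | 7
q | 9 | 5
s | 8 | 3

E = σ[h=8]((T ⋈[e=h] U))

σ filters on h, owned by the right side.
E' = (T ⋈[e=h] σ[h=8](U))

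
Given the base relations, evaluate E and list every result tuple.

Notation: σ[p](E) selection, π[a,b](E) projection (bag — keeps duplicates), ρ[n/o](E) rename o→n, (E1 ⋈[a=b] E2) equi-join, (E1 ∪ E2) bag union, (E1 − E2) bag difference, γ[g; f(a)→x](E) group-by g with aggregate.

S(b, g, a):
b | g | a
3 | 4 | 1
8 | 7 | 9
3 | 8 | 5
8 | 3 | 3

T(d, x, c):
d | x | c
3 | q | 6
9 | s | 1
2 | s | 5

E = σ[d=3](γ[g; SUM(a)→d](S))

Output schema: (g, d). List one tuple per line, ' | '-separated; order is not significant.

Per-node cardinality:
  S → 4
  γ[g; SUM(a)→d](S) → 4
  σ[d=3](γ[g; SUM(a)→d](S)) → 1

== RESULT ==
g | d
3 | 3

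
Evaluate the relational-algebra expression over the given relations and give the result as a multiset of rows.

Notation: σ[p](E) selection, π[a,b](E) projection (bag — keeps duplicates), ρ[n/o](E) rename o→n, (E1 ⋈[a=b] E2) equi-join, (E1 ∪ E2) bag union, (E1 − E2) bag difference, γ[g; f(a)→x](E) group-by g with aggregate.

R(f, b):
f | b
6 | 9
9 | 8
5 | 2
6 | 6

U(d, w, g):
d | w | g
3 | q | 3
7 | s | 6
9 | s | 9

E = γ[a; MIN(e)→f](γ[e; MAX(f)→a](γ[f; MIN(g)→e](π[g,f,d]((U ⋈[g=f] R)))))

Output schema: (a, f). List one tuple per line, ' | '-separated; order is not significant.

Subexpression sizes:
  U → 3
  R → 4
  (U ⋈[g=f] R) → 3
  π[g,f,d]((U ⋈[g=f] R)) → 3
  γ[f; MIN(g)→e](π[g,f,d]((U ⋈[g=f] R))) → 2
  γ[e; MAX(f)→a](γ[f; MIN(g)→e](π[g,f,d]((U ⋈[g=f] R)))) → 2
  γ[a; MIN(e)→f](γ[e; MAX(f)→a](γ[f; MIN(g)→e](π[g,f,d]((U ⋈[g=f] R))))) → 2

== RESULT ==
a | f
6 | 6
9 | 9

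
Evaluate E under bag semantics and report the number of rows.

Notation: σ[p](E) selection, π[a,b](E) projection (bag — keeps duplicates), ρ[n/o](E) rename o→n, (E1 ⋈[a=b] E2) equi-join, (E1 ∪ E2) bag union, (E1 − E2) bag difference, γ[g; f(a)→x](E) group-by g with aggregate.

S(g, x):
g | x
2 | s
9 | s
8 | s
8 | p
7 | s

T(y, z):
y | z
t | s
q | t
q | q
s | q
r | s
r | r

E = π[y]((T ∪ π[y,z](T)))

Stepwise |·|:
  T → 6
  T → 6
  π[y,z](T) → 6
  (T ∪ π[y,z](T)) → 12
  π[y]((T ∪ π[y,z](T))) → 12

|E| = 12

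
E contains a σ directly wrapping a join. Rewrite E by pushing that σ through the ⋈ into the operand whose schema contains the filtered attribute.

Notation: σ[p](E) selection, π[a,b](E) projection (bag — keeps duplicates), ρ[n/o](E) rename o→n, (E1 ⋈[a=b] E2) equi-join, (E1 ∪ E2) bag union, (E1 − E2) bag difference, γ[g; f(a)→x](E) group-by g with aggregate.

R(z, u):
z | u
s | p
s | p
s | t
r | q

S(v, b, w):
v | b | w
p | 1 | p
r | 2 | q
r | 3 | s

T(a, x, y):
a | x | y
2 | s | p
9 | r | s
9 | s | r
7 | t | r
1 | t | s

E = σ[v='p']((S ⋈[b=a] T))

σ filters on v, owned by the left side.
E' = (σ[v='p'](S) ⋈[b=a] T)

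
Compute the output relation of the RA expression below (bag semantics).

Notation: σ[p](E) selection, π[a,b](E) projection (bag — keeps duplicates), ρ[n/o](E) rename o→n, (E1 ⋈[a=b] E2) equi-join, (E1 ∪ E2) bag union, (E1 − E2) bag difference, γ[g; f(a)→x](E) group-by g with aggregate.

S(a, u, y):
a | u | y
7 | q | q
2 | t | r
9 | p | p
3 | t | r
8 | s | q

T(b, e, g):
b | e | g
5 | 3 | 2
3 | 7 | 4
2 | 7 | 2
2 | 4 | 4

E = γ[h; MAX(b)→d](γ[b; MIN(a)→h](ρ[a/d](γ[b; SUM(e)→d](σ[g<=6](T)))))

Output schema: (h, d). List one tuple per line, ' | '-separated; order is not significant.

Stepwise |·|:
  T → 4
  σ[g<=6](T) → 4
  γ[b; SUM(e)→d](σ[g<=6](T)) → 3
  ρ[a/d](γ[b; SUM(e)→d](σ[g<=6](T))) → 3
  γ[b; MIN(a)→h](ρ[a/d](γ[b; SUM(e)→d](σ[g<=6](T)))) → 3
  γ[h; MAX(b)→d](γ[b; MIN(a)→h](ρ[a/d](γ[b; SUM(e)→d](σ[g<=6](T))))) → 3

== RESULT ==
h | d
3 | 5
7 | 3
11 | 2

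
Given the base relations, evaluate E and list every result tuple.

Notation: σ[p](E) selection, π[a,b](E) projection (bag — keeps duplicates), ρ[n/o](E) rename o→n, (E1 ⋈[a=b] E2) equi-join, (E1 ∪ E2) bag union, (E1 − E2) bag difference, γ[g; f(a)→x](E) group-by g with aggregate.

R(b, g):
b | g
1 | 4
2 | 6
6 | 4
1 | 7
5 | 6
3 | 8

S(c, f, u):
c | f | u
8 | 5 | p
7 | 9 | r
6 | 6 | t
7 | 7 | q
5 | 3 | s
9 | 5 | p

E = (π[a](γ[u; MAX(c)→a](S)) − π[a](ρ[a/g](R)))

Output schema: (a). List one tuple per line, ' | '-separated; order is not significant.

Stepwise |·|:
  S → 6
  γ[u; MAX(c)→a](S) → 5
  π[a](γ[u; MAX(c)→a](S)) → 5
  R → 6
  ρ[a/g](R) → 6
  π[a](ρ[a/g](R)) → 6
  (π[a](γ[u; MAX(c)→a](S)) − π[a](ρ[a/g](R))) → 3

== RESULT ==
a
5
7
9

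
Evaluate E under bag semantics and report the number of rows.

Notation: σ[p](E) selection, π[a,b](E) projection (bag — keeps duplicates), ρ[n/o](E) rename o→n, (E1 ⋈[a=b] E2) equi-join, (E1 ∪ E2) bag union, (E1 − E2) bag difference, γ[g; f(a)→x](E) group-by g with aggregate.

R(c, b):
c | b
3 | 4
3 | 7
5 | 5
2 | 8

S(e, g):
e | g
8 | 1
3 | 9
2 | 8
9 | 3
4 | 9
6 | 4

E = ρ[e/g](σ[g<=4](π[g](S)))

Row counts bottom-up:
  S → 6
  π[g](S) → 6
  σ[g<=4](π[g](S)) → 3
  ρ[e/g](σ[g<=4](π[g](S))) → 3

|E| = 3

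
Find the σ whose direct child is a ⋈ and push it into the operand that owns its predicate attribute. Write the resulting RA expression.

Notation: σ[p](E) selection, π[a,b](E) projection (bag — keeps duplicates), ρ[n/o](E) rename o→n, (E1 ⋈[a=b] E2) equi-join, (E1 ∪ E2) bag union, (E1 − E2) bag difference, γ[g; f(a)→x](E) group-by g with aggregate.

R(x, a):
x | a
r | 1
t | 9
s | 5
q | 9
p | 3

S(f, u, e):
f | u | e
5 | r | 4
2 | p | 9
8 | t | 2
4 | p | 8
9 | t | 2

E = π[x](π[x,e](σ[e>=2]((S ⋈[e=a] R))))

σ filters on e, owned by the left side.
E' = π[x](π[x,e]((σ[e>=2](S) ⋈[e=a] R)))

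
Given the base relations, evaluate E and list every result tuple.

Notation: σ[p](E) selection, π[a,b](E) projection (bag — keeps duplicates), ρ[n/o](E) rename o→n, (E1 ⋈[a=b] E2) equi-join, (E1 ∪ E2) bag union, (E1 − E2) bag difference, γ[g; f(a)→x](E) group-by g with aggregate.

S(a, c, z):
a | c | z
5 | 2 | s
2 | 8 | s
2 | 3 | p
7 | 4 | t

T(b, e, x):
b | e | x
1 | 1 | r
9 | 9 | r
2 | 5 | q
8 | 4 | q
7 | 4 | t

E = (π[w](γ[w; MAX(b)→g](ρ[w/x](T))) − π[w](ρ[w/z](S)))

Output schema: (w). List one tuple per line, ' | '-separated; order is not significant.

Stepwise |·|:
  T → 5
  ρ[w/x](T) → 5
  γ[w; MAX(b)→g](ρ[w/x](T)) → 3
  π[w](γ[w; MAX(b)→g](ρ[w/x](T))) → 3
  S → 4
  ρ[w/z](S) → 4
  π[w](ρ[w/z](S)) → 4
  (π[w](γ[w; MAX(b)→g](ρ[w/x](T))) − π[w](ρ[w/z](S))) → 2

== RESULT ==
w
q
r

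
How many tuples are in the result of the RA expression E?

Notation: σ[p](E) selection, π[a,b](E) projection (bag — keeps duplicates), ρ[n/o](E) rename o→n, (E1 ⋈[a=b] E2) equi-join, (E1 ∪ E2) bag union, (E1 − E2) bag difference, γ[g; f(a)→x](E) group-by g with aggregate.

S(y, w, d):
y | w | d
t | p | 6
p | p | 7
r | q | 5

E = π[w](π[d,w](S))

Per-node cardinality:
  S → 3
  π[d,w](S) → 3
  π[w](π[d,w](S)) → 3

|E| = 3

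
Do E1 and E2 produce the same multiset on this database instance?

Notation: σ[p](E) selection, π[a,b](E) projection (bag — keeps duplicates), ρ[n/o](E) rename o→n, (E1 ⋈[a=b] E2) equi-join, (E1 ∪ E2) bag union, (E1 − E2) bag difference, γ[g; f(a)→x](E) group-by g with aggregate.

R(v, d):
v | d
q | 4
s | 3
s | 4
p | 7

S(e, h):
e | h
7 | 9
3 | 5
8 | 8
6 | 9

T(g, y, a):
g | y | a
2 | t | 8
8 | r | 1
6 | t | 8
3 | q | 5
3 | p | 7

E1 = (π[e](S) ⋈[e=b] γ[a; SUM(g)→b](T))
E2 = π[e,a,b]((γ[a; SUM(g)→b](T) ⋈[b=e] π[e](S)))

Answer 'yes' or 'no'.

E1 per-node cardinality:
  S → 4
  π[e](S) → 4
  T → 5
  γ[a; SUM(g)→b](T) → 4
  (π[e](S) ⋈[e=b] γ[a; SUM(g)→b](T)) → 4
E2 per-node cardinality:
  T → 5
  γ[a; SUM(g)→b](T) → 4
  S → 4
  π[e](S) → 4
  (γ[a; SUM(g)→b](T) ⋈[b=e] π[e](S)) → 4
  π[e,a,b]((γ[a; SUM(g)→b](T) ⋈[b=e] π[e](S))) → 4

E1 and E2 produce the same multiset:
e | a | b
3 | 5 | 3
3 | 7 | 3
8 | 1 | 8
8 | 8 | 8

yes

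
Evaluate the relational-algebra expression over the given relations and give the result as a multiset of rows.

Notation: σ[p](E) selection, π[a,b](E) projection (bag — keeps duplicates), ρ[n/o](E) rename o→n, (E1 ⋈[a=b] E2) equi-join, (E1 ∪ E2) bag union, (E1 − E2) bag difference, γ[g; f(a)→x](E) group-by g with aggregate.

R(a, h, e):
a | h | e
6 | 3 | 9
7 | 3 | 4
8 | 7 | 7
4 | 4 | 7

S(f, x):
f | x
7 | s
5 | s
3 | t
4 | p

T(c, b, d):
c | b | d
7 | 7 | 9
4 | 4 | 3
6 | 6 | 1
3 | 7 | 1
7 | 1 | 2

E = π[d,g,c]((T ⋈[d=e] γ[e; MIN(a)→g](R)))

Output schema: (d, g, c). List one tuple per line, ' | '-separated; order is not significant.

Per-node cardinality:
  T → 5
  R → 4
  γ[e; MIN(a)→g](R) → 3
  (T ⋈[d=e] γ[e; MIN(a)→g](R)) → 1
  π[d,g,c]((T ⋈[d=e] γ[e; MIN(a)→g](R))) → 1

== RESULT ==
d | g | c
9 | 6 | 7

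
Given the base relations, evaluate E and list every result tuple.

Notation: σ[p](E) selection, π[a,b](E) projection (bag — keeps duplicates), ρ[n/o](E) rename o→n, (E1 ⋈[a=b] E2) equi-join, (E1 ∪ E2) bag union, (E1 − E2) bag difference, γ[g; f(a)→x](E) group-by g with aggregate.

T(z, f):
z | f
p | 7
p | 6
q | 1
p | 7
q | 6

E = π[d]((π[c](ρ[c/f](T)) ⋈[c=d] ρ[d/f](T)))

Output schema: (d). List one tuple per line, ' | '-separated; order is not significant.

Row counts bottom-up:
  T → 5
  ρ[c/f](T) → 5
  π[c](ρ[c/f](T)) → 5
  T → 5
  ρ[d/f](T) → 5
  (π[c](ρ[c/f](T)) ⋈[c=d] ρ[d/f](T)) → 9
  π[d]((π[c](ρ[c/f](T)) ⋈[c=d] ρ[d/f](T))) → 9

== RESULT ==
d
1
6
6
6
6
7
7
7
7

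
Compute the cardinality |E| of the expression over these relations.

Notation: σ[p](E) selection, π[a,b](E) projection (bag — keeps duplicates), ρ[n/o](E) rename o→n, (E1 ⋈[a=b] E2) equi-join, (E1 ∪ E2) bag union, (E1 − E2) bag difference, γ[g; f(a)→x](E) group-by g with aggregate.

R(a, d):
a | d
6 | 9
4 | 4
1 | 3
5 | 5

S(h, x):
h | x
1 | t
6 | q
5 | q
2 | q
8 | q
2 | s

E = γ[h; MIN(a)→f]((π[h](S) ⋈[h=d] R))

Stepwise |·|:
  S → 6
  π[h](S) → 6
  R → 4
  (π[h](S) ⋈[h=d] R) → 1
  γ[h; MIN(a)→f]((π[h](S) ⋈[h=d] R)) → 1

|E| = 1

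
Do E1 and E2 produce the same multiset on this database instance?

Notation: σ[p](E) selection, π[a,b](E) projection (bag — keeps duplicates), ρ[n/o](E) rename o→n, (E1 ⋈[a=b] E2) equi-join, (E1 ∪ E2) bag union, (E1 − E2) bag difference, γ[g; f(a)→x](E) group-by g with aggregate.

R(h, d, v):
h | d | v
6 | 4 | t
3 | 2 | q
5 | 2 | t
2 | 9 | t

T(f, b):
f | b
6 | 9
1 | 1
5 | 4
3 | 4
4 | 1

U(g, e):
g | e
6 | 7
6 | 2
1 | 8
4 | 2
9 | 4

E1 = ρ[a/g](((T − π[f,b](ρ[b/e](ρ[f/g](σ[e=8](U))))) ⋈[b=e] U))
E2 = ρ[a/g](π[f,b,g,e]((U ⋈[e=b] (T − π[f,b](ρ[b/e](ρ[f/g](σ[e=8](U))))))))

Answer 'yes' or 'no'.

E1 subexpression sizes:
  T → 5
  U → 5
  σ[e=8](U) → 1
  ρ[f/g](σ[e=8](U)) → 1
  ρ[b/e](ρ[f/g](σ[e=8](U))) → 1
  π[f,b](ρ[b/e](ρ[f/g](σ[e=8](U)))) → 1
  (T − π[f,b](ρ[b/e](ρ[f/g](σ[e=8](U))))) → 5
  U → 5
  ((T − π[f,b](ρ[b/e](ρ[f/g](σ[e=8](U))))) ⋈[b=e] U) → 2
  ρ[a/g](((T − π[f,b](ρ[b/e](ρ[f/g](σ[e=8](U))))) ⋈[b=e] U)) → 2
E2 subexpression sizes:
  U → 5
  T → 5
  U → 5
  σ[e=8](U) → 1
  ρ[f/g](σ[e=8](U)) → 1
  ρ[b/e](ρ[f/g](σ[e=8](U))) → 1
  π[f,b](ρ[b/e](ρ[f/g](σ[e=8](U)))) → 1
  (T − π[f,b](ρ[b/e](ρ[f/g](σ[e=8](U))))) → 5
  (U ⋈[e=b] (T − π[f,b](ρ[b/e](ρ[f/g](σ[e=8](U)))))) → 2
  π[f,b,g,e]((U ⋈[e=b] (T − π[f,b](ρ[b/e](ρ[f/g](σ[e=8](U))))))) → 2
  ρ[a/g](π[f,b,g,e]((U ⋈[e=b] (T − π[f,b](ρ[b/e](ρ[f/g](σ[e=8](U)))))))) → 2

E1 and E2 produce the same multiset:
f | b | a | e
3 | 4 | 9 | 4
5 | 4 | 9 | 4

yes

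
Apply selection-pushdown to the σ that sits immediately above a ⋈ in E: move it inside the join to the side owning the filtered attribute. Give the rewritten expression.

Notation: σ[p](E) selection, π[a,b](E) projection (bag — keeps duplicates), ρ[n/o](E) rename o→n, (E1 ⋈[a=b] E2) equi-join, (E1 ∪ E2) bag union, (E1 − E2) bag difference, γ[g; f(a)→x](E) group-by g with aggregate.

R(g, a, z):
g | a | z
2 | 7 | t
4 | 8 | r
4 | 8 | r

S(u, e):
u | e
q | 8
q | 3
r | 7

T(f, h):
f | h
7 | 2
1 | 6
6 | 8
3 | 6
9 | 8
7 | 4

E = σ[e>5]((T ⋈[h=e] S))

σ filters on e, owned by the right side.
E' = (T ⋈[h=e] σ[e>5](S))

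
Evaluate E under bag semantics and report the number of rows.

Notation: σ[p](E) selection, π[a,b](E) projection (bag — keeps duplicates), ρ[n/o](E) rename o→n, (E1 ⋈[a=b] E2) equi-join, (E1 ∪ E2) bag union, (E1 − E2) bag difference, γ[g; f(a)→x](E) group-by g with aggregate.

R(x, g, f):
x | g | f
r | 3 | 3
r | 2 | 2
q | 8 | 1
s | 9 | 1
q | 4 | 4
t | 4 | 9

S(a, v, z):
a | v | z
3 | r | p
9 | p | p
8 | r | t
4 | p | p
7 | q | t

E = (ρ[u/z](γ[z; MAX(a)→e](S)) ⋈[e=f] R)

Subexpression sizes:
  S → 5
  γ[z; MAX(a)→e](S) → 2
  ρ[u/z](γ[z; MAX(a)→e](S)) → 2
  R → 6
  (ρ[u/z](γ[z; MAX(a)→e](S)) ⋈[e=f] R) → 1

|E| = 1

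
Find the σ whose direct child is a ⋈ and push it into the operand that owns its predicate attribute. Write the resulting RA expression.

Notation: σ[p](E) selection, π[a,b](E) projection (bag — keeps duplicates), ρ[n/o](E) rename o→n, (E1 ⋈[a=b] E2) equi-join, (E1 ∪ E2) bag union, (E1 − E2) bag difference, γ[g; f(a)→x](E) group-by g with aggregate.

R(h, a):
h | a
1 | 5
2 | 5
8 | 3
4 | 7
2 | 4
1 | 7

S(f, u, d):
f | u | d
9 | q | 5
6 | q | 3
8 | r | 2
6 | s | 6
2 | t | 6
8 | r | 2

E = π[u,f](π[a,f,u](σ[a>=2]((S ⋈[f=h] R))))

σ filters on a, owned by the right side.
E' = π[u,f](π[a,f,u]((S ⋈[f=h] σ[a>=2](R))))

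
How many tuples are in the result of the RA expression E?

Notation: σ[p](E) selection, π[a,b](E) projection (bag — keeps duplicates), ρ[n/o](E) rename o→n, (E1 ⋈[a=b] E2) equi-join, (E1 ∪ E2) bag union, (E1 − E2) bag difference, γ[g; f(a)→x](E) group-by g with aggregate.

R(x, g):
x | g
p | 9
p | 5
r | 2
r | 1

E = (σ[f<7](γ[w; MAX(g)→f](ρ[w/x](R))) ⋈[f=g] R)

Row counts bottom-up:
  R → 4
  ρ[w/x](R) → 4
  γ[w; MAX(g)→f](ρ[w/x](R)) → 2
  σ[f<7](γ[w; MAX(g)→f](ρ[w/x](R))) → 1
  R → 4
  (σ[f<7](γ[w; MAX(g)→f](ρ[w/x](R))) ⋈[f=g] R) → 1

|E| = 1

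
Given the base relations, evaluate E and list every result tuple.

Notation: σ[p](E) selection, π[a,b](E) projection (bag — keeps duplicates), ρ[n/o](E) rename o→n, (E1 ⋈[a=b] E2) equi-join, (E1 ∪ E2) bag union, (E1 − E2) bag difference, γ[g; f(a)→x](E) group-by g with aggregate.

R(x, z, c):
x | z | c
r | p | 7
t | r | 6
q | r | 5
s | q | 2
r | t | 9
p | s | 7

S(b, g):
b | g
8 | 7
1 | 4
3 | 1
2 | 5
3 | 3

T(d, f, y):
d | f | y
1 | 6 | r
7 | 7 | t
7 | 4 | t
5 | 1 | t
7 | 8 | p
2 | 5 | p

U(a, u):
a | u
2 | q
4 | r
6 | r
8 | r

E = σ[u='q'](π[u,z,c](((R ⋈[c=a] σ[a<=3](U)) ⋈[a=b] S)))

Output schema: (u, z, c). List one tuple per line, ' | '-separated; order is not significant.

Row counts bottom-up:
  R → 6
  U → 4
  σ[a<=3](U) → 1
  (R ⋈[c=a] σ[a<=3](U)) → 1
  S → 5
  ((R ⋈[c=a] σ[a<=3](U)) ⋈[a=b] S) → 1
  π[u,z,c](((R ⋈[c=a] σ[a<=3](U)) ⋈[a=b] S)) → 1
  σ[u='q'](π[u,z,c](((R ⋈[c=a] σ[a<=3](U)) ⋈[a=b] S))) → 1

== RESULT ==
u | z | c
q | q | 2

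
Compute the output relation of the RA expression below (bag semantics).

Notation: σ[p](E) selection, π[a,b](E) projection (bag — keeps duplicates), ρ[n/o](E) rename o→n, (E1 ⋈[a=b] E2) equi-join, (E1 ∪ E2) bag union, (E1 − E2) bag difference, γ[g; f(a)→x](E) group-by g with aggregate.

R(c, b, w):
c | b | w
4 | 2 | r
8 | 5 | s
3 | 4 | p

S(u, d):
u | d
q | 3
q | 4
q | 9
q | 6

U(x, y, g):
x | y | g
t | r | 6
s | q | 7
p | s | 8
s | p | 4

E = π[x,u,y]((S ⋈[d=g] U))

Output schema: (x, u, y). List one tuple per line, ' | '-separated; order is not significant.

Stepwise |·|:
  S → 4
  U → 4
  (S ⋈[d=g] U) → 2
  π[x,u,y]((S ⋈[d=g] U)) → 2

== RESULT ==
x | u | y
s | q | p
t | q | r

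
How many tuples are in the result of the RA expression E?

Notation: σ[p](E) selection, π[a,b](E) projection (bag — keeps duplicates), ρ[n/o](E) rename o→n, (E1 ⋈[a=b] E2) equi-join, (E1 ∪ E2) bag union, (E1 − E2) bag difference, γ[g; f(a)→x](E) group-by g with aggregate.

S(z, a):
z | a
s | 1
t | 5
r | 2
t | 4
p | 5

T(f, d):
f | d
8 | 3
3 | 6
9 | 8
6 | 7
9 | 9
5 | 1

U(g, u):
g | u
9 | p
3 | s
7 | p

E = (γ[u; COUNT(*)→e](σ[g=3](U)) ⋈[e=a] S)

Per-node cardinality:
  U → 3
  σ[g=3](U) → 1
  γ[u; COUNT(*)→e](σ[g=3](U)) → 1
  S → 5
  (γ[u; COUNT(*)→e](σ[g=3](U)) ⋈[e=a] S) → 1

|E| = 1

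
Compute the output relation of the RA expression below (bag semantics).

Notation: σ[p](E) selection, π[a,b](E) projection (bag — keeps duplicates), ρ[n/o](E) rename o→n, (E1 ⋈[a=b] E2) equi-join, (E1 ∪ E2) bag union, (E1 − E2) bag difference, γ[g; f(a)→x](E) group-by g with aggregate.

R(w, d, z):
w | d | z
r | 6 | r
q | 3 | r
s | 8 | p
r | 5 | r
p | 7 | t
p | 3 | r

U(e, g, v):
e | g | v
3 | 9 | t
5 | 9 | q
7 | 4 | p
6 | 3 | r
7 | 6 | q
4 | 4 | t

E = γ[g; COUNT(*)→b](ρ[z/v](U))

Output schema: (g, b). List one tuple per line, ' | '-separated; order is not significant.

Stepwise |·|:
  U → 6
  ρ[z/v](U) → 6
  γ[g; COUNT(*)→b](ρ[z/v](U)) → 4

== RESULT ==
g | b
3 | 1
4 | 2
6 | 1
9 | 2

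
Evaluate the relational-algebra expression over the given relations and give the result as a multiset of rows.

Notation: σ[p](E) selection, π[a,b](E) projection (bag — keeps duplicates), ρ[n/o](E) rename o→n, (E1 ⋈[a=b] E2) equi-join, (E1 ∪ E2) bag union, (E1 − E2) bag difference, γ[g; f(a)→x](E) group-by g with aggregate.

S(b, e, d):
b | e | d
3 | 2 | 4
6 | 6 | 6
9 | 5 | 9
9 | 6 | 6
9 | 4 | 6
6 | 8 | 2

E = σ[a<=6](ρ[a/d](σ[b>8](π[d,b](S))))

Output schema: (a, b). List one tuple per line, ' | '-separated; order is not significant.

Per-node cardinality:
  S → 6
  π[d,b](S) → 6
  σ[b>8](π[d,b](S)) → 3
  ρ[a/d](σ[b>8](π[d,b](S))) → 3
  σ[a<=6](ρ[a/d](σ[b>8](π[d,b](S)))) → 2

== RESULT ==
a | b
6 | 9
6 | 9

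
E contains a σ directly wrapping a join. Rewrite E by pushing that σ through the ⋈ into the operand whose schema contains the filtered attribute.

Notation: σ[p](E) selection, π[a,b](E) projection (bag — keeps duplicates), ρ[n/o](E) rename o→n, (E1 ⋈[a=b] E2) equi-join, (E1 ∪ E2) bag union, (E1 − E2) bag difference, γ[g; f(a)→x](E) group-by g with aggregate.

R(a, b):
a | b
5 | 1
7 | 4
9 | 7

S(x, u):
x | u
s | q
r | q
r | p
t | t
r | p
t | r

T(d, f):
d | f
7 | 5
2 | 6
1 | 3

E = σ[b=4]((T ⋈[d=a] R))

σ filters on b, owned by the right side.
E' = (T ⋈[d=a] σ[b=4](R))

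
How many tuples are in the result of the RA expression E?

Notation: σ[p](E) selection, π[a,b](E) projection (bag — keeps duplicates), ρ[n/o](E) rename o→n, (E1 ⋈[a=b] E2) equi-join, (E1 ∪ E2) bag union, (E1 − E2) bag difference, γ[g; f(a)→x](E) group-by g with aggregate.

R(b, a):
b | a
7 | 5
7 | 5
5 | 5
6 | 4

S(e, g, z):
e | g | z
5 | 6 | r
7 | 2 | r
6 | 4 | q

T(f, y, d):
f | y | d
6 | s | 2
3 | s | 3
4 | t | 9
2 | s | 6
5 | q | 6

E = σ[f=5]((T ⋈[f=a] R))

Per-node cardinality:
  T → 5
  R → 4
  (T ⋈[f=a] R) → 4
  σ[f=5]((T ⋈[f=a] R)) → 3

|E| = 3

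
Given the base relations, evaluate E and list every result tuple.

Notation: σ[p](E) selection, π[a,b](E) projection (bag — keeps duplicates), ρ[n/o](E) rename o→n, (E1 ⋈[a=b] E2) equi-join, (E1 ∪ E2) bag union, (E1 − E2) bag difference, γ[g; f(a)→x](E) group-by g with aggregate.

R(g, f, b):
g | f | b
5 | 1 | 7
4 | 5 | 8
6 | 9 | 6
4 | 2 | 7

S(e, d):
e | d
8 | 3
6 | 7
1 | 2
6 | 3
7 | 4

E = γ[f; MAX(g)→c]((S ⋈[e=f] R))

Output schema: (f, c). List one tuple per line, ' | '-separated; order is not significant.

Per-node cardinality:
  S → 5
  R → 4
  (S ⋈[e=f] R) → 1
  γ[f; MAX(g)→c]((S ⋈[e=f] R)) → 1

== RESULT ==
f | c
1 | 5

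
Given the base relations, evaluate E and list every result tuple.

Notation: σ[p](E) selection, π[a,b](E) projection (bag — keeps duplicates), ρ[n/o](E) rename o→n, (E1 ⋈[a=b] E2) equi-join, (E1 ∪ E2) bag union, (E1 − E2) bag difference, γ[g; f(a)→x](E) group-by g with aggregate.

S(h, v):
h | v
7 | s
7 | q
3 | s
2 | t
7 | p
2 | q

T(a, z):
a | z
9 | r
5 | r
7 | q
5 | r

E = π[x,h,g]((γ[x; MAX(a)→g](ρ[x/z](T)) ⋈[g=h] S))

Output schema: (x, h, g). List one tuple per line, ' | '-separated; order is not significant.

Subexpression sizes:
  T → 4
  ρ[x/z](T) → 4
  γ[x; MAX(a)→g](ρ[x/z](T)) → 2
  S → 6
  (γ[x; MAX(a)→g](ρ[x/z](T)) ⋈[g=h] S) → 3
  π[x,h,g]((γ[x; MAX(a)→g](ρ[x/z](T)) ⋈[g=h] S)) → 3

== RESULT ==
x | h | g
q | 7 | 7
q | 7 | 7
q | 7 | 7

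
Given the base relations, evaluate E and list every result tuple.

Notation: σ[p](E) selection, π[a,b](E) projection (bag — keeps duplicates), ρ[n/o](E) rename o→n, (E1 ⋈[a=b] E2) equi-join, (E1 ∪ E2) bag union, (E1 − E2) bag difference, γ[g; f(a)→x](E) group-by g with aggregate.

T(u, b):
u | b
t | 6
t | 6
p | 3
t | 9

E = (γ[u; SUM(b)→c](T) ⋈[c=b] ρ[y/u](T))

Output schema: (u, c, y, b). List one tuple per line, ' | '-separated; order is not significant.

Stepwise |·|:
  T → 4
  γ[u; SUM(b)→c](T) → 2
  T → 4
  ρ[y/u](T) → 4
  (γ[u; SUM(b)→c](T) ⋈[c=b] ρ[y/u](T)) → 1

== RESULT ==
u | c | y | b
p | 3 | p | 3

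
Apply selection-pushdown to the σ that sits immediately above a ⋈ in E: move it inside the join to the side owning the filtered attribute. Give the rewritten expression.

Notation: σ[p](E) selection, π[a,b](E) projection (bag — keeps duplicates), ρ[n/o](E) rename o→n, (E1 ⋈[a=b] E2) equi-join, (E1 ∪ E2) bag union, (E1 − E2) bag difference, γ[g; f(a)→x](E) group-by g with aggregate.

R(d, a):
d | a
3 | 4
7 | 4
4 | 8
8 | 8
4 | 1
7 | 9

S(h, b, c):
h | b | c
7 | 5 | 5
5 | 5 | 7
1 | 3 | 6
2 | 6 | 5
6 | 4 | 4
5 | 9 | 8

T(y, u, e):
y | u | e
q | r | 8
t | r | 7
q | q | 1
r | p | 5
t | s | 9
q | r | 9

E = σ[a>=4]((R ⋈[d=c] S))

σ filters on a, owned by the left side.
E' = (σ[a>=4](R) ⋈[d=c] S)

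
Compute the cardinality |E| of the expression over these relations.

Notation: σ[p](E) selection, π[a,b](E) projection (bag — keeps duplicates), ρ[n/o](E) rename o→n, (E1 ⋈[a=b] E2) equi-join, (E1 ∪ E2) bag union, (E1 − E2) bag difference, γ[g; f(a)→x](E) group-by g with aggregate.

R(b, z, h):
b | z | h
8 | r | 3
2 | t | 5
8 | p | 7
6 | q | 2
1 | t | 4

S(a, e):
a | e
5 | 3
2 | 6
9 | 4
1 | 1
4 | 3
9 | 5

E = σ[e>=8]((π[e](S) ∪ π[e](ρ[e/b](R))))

Stepwise |·|:
  S → 6
  π[e](S) → 6
  R → 5
  ρ[e/b](R) → 5
  π[e](ρ[e/b](R)) → 5
  (π[e](S) ∪ π[e](ρ[e/b](R))) → 11
  σ[e>=8]((π[e](S) ∪ π[e](ρ[e/b](R)))) → 2

|E| = 2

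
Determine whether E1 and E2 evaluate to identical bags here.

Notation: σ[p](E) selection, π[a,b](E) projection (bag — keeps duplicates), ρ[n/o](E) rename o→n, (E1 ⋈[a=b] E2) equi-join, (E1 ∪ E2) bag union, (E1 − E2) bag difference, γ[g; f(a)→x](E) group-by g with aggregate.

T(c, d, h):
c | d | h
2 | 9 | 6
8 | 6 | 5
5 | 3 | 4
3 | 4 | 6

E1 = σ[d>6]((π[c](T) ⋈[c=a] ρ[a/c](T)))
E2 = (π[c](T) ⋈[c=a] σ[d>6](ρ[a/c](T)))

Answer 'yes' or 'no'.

E1 row counts bottom-up:
  T → 4
  π[c](T) → 4
  T → 4
  ρ[a/c](T) → 4
  (π[c](T) ⋈[c=a] ρ[a/c](T)) → 4
  σ[d>6]((π[c](T) ⋈[c=a] ρ[a/c](T))) → 1
E2 row counts bottom-up:
  T → 4
  π[c](T) → 4
  T → 4
  ρ[a/c](T) → 4
  σ[d>6](ρ[a/c](T)) → 1
  (π[c](T) ⋈[c=a] σ[d>6](ρ[a/c](T))) → 1

E1 and E2 produce the same multiset:
c | a | d | h
2 | 2 | 9 | 6

yes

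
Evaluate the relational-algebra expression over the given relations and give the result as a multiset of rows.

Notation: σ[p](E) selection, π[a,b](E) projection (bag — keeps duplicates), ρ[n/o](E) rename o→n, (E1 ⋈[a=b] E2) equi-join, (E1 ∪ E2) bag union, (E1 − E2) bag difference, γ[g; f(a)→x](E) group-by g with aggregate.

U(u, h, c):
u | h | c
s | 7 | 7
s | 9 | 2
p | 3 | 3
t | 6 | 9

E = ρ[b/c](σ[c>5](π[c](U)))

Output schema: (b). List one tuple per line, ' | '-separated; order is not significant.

Row counts bottom-up:
  U → 4
  π[c](U) → 4
  σ[c>5](π[c](U)) → 2
  ρ[b/c](σ[c>5](π[c](U))) → 2

== RESULT ==
b
7
9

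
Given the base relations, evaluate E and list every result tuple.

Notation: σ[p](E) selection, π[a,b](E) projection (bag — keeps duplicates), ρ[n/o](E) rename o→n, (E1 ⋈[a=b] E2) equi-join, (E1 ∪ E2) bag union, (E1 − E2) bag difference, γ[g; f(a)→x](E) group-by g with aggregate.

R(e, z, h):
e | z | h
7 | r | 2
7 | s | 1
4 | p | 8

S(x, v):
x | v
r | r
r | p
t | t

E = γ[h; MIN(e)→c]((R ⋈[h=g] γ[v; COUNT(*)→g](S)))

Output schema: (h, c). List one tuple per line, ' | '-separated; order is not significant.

Row counts bottom-up:
  R → 3
  S → 3
  γ[v; COUNT(*)→g](S) → 3
  (R ⋈[h=g] γ[v; COUNT(*)→g](S)) → 3
  γ[h; MIN(e)→c]((R ⋈[h=g] γ[v; COUNT(*)→g](S))) → 1

== RESULT ==
h | c
1 | 7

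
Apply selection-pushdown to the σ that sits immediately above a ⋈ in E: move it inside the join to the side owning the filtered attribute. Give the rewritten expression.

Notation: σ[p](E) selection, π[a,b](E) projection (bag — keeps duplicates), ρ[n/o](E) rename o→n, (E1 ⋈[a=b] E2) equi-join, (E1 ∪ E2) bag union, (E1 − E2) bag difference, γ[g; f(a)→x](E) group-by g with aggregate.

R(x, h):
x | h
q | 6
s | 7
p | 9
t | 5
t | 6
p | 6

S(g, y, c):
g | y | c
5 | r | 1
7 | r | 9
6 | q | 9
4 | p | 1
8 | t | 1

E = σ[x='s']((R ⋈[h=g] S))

σ filters on x, owned by the left side.
E' = (σ[x='s'](R) ⋈[h=g] S)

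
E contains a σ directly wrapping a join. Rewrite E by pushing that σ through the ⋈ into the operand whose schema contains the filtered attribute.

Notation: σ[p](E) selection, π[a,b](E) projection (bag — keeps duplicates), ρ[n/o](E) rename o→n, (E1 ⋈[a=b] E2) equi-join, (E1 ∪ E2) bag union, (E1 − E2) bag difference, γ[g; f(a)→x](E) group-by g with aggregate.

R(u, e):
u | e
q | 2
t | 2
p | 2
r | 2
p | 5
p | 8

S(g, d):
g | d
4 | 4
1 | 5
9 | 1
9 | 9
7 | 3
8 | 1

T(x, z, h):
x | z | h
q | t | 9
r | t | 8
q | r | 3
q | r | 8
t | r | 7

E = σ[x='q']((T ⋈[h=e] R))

σ filters on x, owned by the left side.
E' = (σ[x='q'](T) ⋈[h=e] R)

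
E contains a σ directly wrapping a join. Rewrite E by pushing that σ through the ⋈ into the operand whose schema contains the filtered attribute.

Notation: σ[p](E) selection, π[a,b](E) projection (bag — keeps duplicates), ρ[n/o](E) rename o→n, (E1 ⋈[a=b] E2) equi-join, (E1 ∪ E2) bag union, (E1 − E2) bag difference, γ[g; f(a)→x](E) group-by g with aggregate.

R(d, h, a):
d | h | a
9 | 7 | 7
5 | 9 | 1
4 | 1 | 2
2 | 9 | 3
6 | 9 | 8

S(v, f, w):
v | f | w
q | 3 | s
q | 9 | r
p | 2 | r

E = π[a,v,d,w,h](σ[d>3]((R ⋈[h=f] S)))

σ filters on d, owned by the left side.
E' = π[a,v,d,w,h]((σ[d>3](R) ⋈[h=f] S))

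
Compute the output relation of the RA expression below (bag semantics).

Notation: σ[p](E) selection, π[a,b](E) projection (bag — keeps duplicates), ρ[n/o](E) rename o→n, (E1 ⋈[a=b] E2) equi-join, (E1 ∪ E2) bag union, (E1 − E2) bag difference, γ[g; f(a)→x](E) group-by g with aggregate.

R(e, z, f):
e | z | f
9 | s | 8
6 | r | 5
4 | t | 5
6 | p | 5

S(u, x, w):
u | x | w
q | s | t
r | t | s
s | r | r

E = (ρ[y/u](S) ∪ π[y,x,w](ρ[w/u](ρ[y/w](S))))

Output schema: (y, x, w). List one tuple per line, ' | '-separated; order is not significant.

Row counts bottom-up:
  S → 3
  ρ[y/u](S) → 3
  S → 3
  ρ[y/w](S) → 3
  ρ[w/u](ρ[y/w](S)) → 3
  π[y,x,w](ρ[w/u](ρ[y/w](S))) → 3
  (ρ[y/u](S) ∪ π[y,x,w](ρ[w/u](ρ[y/w](S)))) → 6

== RESULT ==
y | x | w
q | s | t
r | r | s
r | t | s
s | r | r
s | t | r
t | s | q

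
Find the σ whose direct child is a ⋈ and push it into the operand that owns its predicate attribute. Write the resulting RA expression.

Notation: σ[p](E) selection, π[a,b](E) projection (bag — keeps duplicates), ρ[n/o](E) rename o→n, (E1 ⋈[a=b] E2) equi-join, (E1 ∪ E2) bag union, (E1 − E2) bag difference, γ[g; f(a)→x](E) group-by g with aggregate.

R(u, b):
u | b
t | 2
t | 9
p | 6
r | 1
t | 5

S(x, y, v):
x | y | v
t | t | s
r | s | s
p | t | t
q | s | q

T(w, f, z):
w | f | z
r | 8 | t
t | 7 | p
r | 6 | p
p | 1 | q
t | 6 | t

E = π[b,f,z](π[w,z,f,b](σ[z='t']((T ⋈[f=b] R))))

σ filters on z, owned by the left side.
E' = π[b,f,z](π[w,z,f,b]((σ[z='t'](T) ⋈[f=b] R)))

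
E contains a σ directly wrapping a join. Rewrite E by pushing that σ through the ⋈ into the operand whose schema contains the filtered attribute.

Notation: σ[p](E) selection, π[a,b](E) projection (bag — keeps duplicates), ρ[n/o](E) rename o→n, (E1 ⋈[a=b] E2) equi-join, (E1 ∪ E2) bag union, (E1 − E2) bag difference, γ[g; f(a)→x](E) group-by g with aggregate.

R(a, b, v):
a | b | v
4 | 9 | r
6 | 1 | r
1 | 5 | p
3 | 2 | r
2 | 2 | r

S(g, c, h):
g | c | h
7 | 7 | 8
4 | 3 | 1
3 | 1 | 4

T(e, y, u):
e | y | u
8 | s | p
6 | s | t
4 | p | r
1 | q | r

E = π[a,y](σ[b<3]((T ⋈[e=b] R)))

σ filters on b, owned by the right side.
E' = π[a,y]((T ⋈[e=b] σ[b<3](R)))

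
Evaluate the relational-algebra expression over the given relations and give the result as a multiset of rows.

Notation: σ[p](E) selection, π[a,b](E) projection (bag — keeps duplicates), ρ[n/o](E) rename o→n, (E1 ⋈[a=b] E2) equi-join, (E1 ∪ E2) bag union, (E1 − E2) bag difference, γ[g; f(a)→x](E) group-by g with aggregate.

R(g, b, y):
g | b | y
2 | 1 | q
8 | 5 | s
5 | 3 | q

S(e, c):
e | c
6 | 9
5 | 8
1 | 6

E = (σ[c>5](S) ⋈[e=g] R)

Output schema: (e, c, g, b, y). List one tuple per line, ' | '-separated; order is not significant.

Per-node cardinality:
  S → 3
  σ[c>5](S) → 3
  R → 3
  (σ[c>5](S) ⋈[e=g] R) → 1

== RESULT ==
e | c | g | b | y
5 | 8 | 5 | 3 | q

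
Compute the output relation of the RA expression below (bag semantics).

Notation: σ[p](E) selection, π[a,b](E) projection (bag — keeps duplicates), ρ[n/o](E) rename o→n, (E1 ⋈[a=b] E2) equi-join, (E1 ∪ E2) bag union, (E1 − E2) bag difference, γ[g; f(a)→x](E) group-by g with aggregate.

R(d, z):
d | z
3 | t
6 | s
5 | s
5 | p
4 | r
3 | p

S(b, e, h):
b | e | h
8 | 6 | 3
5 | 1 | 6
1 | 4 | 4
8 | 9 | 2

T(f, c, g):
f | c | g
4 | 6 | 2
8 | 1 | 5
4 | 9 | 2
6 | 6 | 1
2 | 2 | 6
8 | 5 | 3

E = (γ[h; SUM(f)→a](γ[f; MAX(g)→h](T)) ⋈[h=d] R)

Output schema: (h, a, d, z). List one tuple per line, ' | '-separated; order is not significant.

Stepwise |·|:
  T → 6
  γ[f; MAX(g)→h](T) → 4
  γ[h; SUM(f)→a](γ[f; MAX(g)→h](T)) → 4
  R → 6
  (γ[h; SUM(f)→a](γ[f; MAX(g)→h](T)) ⋈[h=d] R) → 3

== RESULT ==
h | a | d | z
5 | 8 | 5 | p
5 | 8 | 5 | s
6 | 2 | 6 | s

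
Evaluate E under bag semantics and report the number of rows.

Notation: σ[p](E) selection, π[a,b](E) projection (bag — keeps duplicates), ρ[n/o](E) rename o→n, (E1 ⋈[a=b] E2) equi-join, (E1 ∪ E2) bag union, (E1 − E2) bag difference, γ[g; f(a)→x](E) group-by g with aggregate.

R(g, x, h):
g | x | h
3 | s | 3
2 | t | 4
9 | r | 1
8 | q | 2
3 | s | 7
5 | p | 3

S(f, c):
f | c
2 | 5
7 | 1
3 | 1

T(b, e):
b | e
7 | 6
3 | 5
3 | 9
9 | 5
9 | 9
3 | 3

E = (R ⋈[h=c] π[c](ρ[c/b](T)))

Row counts bottom-up:
  R → 6
  T → 6
  ρ[c/b](T) → 6
  π[c](ρ[c/b](T)) → 6
  (R ⋈[h=c] π[c](ρ[c/b](T))) → 7

|E| = 7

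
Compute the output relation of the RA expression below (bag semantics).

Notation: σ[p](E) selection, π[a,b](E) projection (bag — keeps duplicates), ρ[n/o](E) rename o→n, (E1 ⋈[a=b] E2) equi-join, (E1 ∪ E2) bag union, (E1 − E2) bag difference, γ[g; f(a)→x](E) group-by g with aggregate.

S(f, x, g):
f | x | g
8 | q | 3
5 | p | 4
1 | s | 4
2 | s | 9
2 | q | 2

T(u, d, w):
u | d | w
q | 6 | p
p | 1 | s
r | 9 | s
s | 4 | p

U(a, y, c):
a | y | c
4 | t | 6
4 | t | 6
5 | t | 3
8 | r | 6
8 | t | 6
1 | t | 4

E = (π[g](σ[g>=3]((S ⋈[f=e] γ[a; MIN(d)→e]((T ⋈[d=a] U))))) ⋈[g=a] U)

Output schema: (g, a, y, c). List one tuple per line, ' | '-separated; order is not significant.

Row counts bottom-up:
  S → 5
  T → 4
  U → 6
  (T ⋈[d=a] U) → 3
  γ[a; MIN(d)→e]((T ⋈[d=a] U)) → 2
  (S ⋈[f=e] γ[a; MIN(d)→e]((T ⋈[d=a] U))) → 1
  σ[g>=3]((S ⋈[f=e] γ[a; MIN(d)→e]((T ⋈[d=a] U)))) → 1
  π[g](σ[g>=3]((S ⋈[f=e] γ[a; MIN(d)→e]((T ⋈[d=a] U))))) → 1
  U → 6
  (π[g](σ[g>=3]((S ⋈[f=e] γ[a; MIN(d)→e]((T ⋈[d=a] U))))) ⋈[g=a] U) → 2

== RESULT ==
g | a | y | c
4 | 4 | t | 6
4 | 4 | t | 6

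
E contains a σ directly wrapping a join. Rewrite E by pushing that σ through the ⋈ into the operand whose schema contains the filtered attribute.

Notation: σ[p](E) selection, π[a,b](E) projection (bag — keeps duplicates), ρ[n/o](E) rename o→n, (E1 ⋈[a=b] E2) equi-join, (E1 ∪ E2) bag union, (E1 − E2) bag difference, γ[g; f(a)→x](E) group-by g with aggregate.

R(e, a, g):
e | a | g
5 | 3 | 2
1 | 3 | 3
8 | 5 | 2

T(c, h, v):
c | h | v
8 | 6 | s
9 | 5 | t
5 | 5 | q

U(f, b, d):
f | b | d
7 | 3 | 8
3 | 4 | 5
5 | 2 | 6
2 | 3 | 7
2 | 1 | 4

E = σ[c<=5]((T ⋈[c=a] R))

σ filters on c, owned by the left side.
E' = (σ[c<=5](T) ⋈[c=a] R)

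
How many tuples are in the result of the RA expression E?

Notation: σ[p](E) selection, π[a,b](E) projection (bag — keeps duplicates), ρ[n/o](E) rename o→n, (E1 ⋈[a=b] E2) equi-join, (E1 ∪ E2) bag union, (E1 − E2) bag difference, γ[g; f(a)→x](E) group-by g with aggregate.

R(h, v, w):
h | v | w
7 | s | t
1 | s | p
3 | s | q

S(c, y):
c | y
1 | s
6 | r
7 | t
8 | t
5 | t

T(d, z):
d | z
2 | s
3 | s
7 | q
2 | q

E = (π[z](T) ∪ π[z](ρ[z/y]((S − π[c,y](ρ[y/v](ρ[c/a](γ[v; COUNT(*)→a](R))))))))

Stepwise |·|:
  T → 4
  π[z](T) → 4
  S → 5
  R → 3
  γ[v; COUNT(*)→a](R) → 1
  ρ[c/a](γ[v; COUNT(*)→a](R)) → 1
  ρ[y/v](ρ[c/a](γ[v; COUNT(*)→a](R))) → 1
  π[c,y](ρ[y/v](ρ[c/a](γ[v; COUNT(*)→a](R)))) → 1
  (S − π[c,y](ρ[y/v](ρ[c/a](γ[v; COUNT(*)→a](R))))) → 5
  ρ[z/y]((S − π[c,y](ρ[y/v](ρ[c/a](γ[v; COUNT(*)→a](R)))))) → 5
  π[z](ρ[z/y]((S − π[c,y](ρ[y/v](ρ[c/a](γ[v; COUNT(*)→a](R))))))) → 5
  (π[z](T) ∪ π[z](ρ[z/y]((S − π[c,y](ρ[y/v](ρ[c/a](γ[v; COUNT(*)→a](R)))))))) → 9

|E| = 9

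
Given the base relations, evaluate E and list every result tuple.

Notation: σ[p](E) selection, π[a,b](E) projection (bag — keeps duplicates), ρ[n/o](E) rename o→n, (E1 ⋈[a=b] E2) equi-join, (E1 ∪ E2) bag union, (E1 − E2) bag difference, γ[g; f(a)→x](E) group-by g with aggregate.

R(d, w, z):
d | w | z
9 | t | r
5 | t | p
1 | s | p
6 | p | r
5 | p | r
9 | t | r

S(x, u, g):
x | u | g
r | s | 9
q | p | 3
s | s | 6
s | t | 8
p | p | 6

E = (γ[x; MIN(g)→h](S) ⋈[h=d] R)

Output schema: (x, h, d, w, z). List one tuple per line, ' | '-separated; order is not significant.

Row counts bottom-up:
  S → 5
  γ[x; MIN(g)→h](S) → 4
  R → 6
  (γ[x; MIN(g)→h](S) ⋈[h=d] R) → 4

== RESULT ==
x | h | d | w | z
p | 6 | 6 | p | r
r | 9 | 9 | t | r
r | 9 | 9 | t | r
s | 6 | 6 | p | r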